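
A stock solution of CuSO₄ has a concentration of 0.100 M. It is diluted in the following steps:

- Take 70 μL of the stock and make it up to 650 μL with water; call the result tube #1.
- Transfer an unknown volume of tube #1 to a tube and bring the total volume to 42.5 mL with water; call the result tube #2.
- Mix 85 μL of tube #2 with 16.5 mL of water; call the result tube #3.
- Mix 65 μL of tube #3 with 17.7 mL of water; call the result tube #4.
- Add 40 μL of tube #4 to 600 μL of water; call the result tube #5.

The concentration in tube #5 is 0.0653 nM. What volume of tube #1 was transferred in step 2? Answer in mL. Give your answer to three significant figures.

Step 1: 70 μL brought to 650 μL → factor 650/70 = 9.2857
Step 2: v brought to 42.5 mL → factor = 42.5 mL/v
Step 3: 85 μL + 16.5 mL = 16585 μL total → factor 16585/85 = 195.12
Step 4: 65 μL + 17.7 mL = 17765 μL total → factor 17765/65 = 273.31
Step 5: 40 μL + 600 μL = 640 μL total → factor 640/40 = 16
Product of known-step factors = 7.9229 × 10^6
Overall factor = 0.100 M / (0.0653 nM) = 1.5314 × 10^9
Step-2 factor = 1.5314 × 10^9 / 7.9229 × 10^6 = 193.29
v = 42.5 mL / 193.29 = 0.220 mL

0.220 mL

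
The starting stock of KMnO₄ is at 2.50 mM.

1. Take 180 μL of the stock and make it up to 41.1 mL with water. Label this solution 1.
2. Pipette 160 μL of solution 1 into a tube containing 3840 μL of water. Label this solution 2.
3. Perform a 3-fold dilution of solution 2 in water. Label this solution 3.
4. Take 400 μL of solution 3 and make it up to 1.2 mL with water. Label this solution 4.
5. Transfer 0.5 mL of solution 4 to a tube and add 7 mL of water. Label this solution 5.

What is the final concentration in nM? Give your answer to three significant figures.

Step 1: 180 μL brought to 41.1 mL → factor 41100/180 = 228.33
Step 2: 160 μL + 3840 μL = 4000 μL total → factor 4000/160 = 25
Step 3: 3-fold → factor 3
Step 4: 400 μL brought to 1.2 mL → factor 1200/400 = 3
Step 5: 0.5 mL + 7 mL = 7.5 mL total → factor 7.5/0.5 = 15
Overall dilution factor = 228.33 × 25 × 3 × 3 × 15 = 7.7062 × 10^5
Final = 2.50 mM / 7.7062 × 10^5 = 3.244 × 10^-6 mM = 3.24 nM

3.24 nM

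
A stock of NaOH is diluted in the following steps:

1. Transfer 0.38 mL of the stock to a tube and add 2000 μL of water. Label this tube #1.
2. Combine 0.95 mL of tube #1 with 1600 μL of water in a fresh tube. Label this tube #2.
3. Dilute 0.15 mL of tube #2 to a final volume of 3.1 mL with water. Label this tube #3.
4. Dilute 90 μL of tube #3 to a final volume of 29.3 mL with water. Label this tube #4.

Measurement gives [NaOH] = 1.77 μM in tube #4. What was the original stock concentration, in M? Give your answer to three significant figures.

0.200 M

Step 1: 0.38 mL + 2000 μL = 2.38 mL total → factor 2.38/0.38 = 6.2632
Step 2: 0.95 mL + 1600 μL = 2.55 mL total → factor 2.55/0.95 = 2.6842
Step 3: 0.15 mL brought to 3.1 mL → factor 3.1/0.15 = 20.667
Step 4: 90 μL brought to 29.3 mL → factor 29300/90 = 325.56
Overall dilution factor = 6.2632 × 2.6842 × 20.667 × 325.56 = 1.1311 × 10^5
Stock = 1.77 μM × 1.1311 × 10^5 = 2.002 × 10^5 μM = 0.200 M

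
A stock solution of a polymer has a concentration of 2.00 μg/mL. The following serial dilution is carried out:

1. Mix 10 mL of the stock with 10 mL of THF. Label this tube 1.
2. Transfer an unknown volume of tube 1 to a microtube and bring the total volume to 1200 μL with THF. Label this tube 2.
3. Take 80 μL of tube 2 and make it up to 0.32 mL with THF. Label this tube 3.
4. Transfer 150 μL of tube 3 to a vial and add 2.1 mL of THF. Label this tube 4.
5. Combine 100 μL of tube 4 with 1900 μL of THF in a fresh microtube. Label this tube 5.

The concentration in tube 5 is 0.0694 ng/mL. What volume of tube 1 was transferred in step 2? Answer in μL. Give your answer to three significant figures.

99.9 μL

Step 1: 10 mL + 10 mL = 20 mL total → factor 20/10 = 2
Step 2: v brought to 1200 μL → factor = 1200 μL/v
Step 3: 80 μL brought to 0.32 mL → factor 320/80 = 4
Step 4: 150 μL + 2.1 mL = 2250 μL total → factor 2250/150 = 15
Step 5: 100 μL + 1900 μL = 2000 μL total → factor 2000/100 = 20
Product of known-step factors = 2400
Overall factor = 2.00 μg/mL / (0.0694 ng/mL) = 28818
Step-2 factor = 28818 / 2400 = 12.008
v = 1200 μL / 12.008 = 99.9 μL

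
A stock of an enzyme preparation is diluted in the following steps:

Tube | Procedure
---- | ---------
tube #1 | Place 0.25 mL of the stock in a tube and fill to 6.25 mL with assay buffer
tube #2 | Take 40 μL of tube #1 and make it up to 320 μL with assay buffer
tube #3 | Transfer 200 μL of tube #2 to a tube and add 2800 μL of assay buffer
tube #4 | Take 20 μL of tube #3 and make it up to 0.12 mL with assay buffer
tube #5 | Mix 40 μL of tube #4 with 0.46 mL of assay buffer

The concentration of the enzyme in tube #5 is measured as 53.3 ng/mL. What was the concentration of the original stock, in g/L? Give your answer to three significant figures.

Step 1: 0.25 mL brought to 6.25 mL → factor 6.25/0.25 = 25
Step 2: 40 μL brought to 320 μL → factor 320/40 = 8
Step 3: 200 μL + 2800 μL = 3000 μL total → factor 3000/200 = 15
Step 4: 20 μL brought to 0.12 mL → factor 120/20 = 6
Step 5: 40 μL + 0.46 mL = 500 μL total → factor 500/40 = 12.5
Overall dilution factor = 25 × 8 × 15 × 6 × 12.5 = 2.25 × 10^5
Stock = 53.3 ng/mL × 2.25 × 10^5 = 1.199 × 10^7 ng/mL = 12.0 g/L

12.0 g/L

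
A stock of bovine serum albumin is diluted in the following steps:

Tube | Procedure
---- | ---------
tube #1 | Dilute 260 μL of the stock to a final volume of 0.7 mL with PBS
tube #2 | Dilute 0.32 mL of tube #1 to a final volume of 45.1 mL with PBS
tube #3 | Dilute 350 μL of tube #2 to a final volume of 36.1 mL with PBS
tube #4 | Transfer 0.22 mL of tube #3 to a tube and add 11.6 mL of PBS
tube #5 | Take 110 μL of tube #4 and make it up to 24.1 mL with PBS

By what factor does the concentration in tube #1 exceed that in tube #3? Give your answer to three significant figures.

Step 1: 260 μL brought to 0.7 mL → factor 700/260 = 2.6923
Step 2: 0.32 mL brought to 45.1 mL → factor 45.1/0.32 = 140.94
Step 3: 350 μL brought to 36.1 mL → factor 36100/350 = 103.14
Dilution factor to tube #1 = 2.6923; to tube #3 = 39137
[tube #1]/[tube #3] = (factor to tube #3)/(factor to tube #1) = 39137/2.6923 = 1.45 × 10^4

1.45 × 10^4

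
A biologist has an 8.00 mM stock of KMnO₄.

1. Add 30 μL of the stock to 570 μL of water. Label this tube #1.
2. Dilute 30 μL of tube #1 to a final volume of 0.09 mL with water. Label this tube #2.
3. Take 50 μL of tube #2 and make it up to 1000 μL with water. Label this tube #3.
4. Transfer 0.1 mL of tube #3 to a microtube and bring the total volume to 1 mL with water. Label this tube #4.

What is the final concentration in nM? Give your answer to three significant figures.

Step 1: 30 μL + 570 μL = 600 μL total → factor 600/30 = 20
Step 2: 30 μL brought to 0.09 mL → factor 90/30 = 3
Step 3: 50 μL brought to 1000 μL → factor 1000/50 = 20
Step 4: 0.1 mL brought to 1 mL → factor 1/0.1 = 10
Overall dilution factor = 20 × 3 × 20 × 10 = 12000
Final = 8.00 mM / 12000 = 0.0006667 mM = 667 nM

667 nM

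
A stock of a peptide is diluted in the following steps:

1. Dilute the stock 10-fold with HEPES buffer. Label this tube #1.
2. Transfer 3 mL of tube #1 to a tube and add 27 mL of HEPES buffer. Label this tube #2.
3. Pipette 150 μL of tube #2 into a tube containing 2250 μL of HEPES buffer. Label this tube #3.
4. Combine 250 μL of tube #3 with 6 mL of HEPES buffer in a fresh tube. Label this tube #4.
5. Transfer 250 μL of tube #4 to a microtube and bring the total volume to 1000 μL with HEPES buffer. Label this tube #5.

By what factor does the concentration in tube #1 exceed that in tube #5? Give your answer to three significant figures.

1.60 × 10^4

Step 1: 10-fold → factor 10
Step 2: 3 mL + 27 mL = 30 mL total → factor 30/3 = 10
Step 3: 150 μL + 2250 μL = 2400 μL total → factor 2400/150 = 16
Step 4: 250 μL + 6 mL = 6250 μL total → factor 6250/250 = 25
Step 5: 250 μL brought to 1000 μL → factor 1000/250 = 4
Dilution factor to tube #1 = 10; to tube #5 = 1.6 × 10^5
[tube #1]/[tube #5] = (factor to tube #5)/(factor to tube #1) = 1.6 × 10^5/10 = 1.60 × 10^4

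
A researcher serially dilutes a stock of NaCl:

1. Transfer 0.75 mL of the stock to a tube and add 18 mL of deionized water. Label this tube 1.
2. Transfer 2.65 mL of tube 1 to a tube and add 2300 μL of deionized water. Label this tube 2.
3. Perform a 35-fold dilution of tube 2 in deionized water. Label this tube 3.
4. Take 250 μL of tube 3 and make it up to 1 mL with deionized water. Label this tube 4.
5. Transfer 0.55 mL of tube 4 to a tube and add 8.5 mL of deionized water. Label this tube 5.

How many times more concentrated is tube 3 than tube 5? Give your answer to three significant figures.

65.8

Step 1: 0.75 mL + 18 mL = 18.75 mL total → factor 18.75/0.75 = 25
Step 2: 2.65 mL + 2300 μL = 4.95 mL total → factor 4.95/2.65 = 1.8679
Step 3: 35-fold → factor 35
Step 4: 250 μL brought to 1 mL → factor 1000/250 = 4
Step 5: 0.55 mL + 8.5 mL = 9.05 mL total → factor 9.05/0.55 = 16.455
Dilution factor to tube 3 = 1634.4; to tube 5 = 1.0758 × 10^5
[tube 3]/[tube 5] = (factor to tube 5)/(factor to tube 3) = 1.0758 × 10^5/1634.4 = 65.8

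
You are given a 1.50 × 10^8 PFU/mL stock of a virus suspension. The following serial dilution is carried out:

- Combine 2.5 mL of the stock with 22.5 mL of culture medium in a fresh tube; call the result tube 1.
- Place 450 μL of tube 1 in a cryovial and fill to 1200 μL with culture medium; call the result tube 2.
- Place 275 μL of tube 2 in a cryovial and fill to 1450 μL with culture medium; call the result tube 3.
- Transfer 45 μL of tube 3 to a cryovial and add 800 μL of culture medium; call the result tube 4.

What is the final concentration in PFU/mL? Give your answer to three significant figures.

5.68 × 10^4 PFU/mL

Step 1: 2.5 mL + 22.5 mL = 25 mL total → factor 25/2.5 = 10
Step 2: 450 μL brought to 1200 μL → factor 1200/450 = 2.6667
Step 3: 275 μL brought to 1450 μL → factor 1450/275 = 5.2727
Step 4: 45 μL + 800 μL = 845 μL total → factor 845/45 = 18.778
Overall dilution factor = 10 × 2.6667 × 5.2727 × 18.778 = 2640.3
Final = 1.50 × 10^8 PFU/mL / 2640.3 = 5.68 × 10^4 PFU/mL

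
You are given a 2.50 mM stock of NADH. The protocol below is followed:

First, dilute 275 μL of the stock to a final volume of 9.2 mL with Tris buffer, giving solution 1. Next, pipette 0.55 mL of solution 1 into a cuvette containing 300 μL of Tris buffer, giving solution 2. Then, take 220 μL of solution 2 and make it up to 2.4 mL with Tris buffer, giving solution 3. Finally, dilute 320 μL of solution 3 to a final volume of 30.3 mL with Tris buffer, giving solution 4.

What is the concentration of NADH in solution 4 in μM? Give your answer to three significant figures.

Step 1: 275 μL brought to 9.2 mL → factor 9200/275 = 33.455
Step 2: 0.55 mL + 300 μL = 0.85 mL total → factor 0.85/0.55 = 1.5455
Step 3: 220 μL brought to 2.4 mL → factor 2400/220 = 10.909
Step 4: 320 μL brought to 30.3 mL → factor 30300/320 = 94.688
Overall dilution factor = 33.455 × 1.5455 × 10.909 × 94.688 = 53406
Final = 2.50 mM / 53406 = 4.681 × 10^-5 mM = 0.0468 μM

0.0468 μM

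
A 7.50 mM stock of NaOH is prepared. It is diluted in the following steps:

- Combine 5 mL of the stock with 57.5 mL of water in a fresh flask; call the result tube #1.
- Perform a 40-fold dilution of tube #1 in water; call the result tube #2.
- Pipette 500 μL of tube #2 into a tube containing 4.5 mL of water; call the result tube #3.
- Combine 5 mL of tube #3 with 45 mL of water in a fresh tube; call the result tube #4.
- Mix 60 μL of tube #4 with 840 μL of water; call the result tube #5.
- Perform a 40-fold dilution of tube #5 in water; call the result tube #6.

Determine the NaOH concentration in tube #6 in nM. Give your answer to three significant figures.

Step 1: 5 mL + 57.5 mL = 62.5 mL total → factor 62.5/5 = 12.5
Step 2: 40-fold → factor 40
Step 3: 500 μL + 4.5 mL = 5000 μL total → factor 5000/500 = 10
Step 4: 5 mL + 45 mL = 50 mL total → factor 50/5 = 10
Step 5: 60 μL + 840 μL = 900 μL total → factor 900/60 = 15
Step 6: 40-fold → factor 40
Overall dilution factor = 12.5 × 40 × 10 × 10 × 15 × 40 = 3 × 10^7
Final = 7.50 mM / 3 × 10^7 = 2.500 × 10^-7 mM = 0.250 nM

0.250 nM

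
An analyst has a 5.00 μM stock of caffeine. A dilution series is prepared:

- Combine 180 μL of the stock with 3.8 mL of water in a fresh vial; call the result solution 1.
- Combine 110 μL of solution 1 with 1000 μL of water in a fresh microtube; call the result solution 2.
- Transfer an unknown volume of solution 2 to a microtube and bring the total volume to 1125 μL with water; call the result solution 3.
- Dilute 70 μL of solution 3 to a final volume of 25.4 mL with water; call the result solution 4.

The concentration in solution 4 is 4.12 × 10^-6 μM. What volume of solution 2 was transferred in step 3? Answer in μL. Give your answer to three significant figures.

75.1 μL

Step 1: 180 μL + 3.8 mL = 3980 μL total → factor 3980/180 = 22.111
Step 2: 110 μL + 1000 μL = 1110 μL total → factor 1110/110 = 10.091
Step 3: v brought to 1125 μL → factor = 1125 μL/v
Step 4: 70 μL brought to 25.4 mL → factor 25400/70 = 362.86
Product of known-step factors = 80961
Overall factor = 5.00 μM / (4.12 × 10^-6 μM) = 1.2136 × 10^6
Step-3 factor = 1.2136 × 10^6 / 80961 = 14.99
v = 1125 μL / 14.99 = 75.1 μL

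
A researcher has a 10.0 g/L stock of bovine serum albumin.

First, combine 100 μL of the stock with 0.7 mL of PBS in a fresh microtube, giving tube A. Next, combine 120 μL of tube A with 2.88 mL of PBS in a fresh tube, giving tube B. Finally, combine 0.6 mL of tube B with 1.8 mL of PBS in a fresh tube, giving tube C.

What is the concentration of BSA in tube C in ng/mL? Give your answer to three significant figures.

1.25 × 10^4 ng/mL

Step 1: 100 μL + 0.7 mL = 800 μL total → factor 800/100 = 8
Step 2: 120 μL + 2.88 mL = 3000 μL total → factor 3000/120 = 25
Step 3: 0.6 mL + 1.8 mL = 2.4 mL total → factor 2.4/0.6 = 4
Overall dilution factor = 8 × 25 × 4 = 800
Final = 10.0 g/L / 800 = 0.01250 g/L = 1.25 × 10^4 ng/mL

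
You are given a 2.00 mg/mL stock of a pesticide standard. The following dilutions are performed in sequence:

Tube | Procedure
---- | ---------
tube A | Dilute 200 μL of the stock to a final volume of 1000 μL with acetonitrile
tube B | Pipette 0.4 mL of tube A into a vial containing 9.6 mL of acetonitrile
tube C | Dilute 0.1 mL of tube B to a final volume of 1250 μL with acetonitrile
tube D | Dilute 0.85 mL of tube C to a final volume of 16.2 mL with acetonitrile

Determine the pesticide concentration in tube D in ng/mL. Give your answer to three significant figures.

67.2 ng/mL

Step 1: 200 μL brought to 1000 μL → factor 1000/200 = 5
Step 2: 0.4 mL + 9.6 mL = 10 mL total → factor 10/0.4 = 25
Step 3: 0.1 mL brought to 1250 μL → factor 1.25/0.1 = 12.5
Step 4: 0.85 mL brought to 16.2 mL → factor 16.2/0.85 = 19.059
Overall dilution factor = 5 × 25 × 12.5 × 19.059 = 29779
Final = 2.00 mg/mL / 29779 = 6.716 × 10^-5 mg/mL = 67.2 ng/mL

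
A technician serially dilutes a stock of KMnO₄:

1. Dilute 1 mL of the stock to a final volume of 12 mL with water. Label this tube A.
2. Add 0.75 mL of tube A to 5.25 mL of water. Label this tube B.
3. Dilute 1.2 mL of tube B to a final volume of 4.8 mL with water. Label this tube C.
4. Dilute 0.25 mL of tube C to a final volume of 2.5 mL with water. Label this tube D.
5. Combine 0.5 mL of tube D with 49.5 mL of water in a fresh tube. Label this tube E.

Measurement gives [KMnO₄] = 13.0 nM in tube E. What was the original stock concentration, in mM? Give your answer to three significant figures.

4.99 mM

Step 1: 1 mL brought to 12 mL → factor 12/1 = 12
Step 2: 0.75 mL + 5.25 mL = 6 mL total → factor 6/0.75 = 8
Step 3: 1.2 mL brought to 4.8 mL → factor 4.8/1.2 = 4
Step 4: 0.25 mL brought to 2.5 mL → factor 2.5/0.25 = 10
Step 5: 0.5 mL + 49.5 mL = 50 mL total → factor 50/0.5 = 100
Overall dilution factor = 12 × 8 × 4 × 10 × 100 = 3.84 × 10^5
Stock = 13.0 nM × 3.84 × 10^5 = 4.992 × 10^6 nM = 4.99 mM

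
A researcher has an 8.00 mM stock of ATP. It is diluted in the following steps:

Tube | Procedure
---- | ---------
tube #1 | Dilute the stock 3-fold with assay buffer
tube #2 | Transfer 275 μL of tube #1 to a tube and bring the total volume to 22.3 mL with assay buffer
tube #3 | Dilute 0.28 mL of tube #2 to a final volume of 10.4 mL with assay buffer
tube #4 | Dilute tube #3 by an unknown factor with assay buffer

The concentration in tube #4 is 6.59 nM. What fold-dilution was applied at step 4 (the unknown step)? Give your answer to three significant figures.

134-fold

Step 1: 3-fold → factor 3
Step 2: 275 μL brought to 22.3 mL → factor 22300/275 = 81.091
Step 3: 0.28 mL brought to 10.4 mL → factor 10.4/0.28 = 37.143
Step 4: unknown factor x
Product of known-step factors = 9035.8
Overall factor = 8.00 mM / (6.59 nM) = 1.214 × 10^6
x = 1.214 × 10^6 / 9035.8 = 134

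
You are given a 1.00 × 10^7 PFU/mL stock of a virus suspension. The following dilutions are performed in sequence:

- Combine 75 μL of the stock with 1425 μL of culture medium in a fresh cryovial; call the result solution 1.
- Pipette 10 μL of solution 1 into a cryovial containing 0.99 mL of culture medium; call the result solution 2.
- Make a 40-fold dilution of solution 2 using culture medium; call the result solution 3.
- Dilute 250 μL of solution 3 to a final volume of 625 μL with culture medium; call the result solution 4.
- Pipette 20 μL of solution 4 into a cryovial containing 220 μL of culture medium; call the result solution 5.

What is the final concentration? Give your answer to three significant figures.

Step 1: 75 μL + 1425 μL = 1500 μL total → factor 1500/75 = 20
Step 2: 10 μL + 0.99 mL = 1000 μL total → factor 1000/10 = 100
Step 3: 40-fold → factor 40
Step 4: 250 μL brought to 625 μL → factor 625/250 = 2.5
Step 5: 20 μL + 220 μL = 240 μL total → factor 240/20 = 12
Overall dilution factor = 20 × 100 × 40 × 2.5 × 12 = 2.4 × 10^6
Final = 1.00 × 10^7 PFU/mL / 2.4 × 10^6 = 4.17 PFU/mL

4.17 PFU/mL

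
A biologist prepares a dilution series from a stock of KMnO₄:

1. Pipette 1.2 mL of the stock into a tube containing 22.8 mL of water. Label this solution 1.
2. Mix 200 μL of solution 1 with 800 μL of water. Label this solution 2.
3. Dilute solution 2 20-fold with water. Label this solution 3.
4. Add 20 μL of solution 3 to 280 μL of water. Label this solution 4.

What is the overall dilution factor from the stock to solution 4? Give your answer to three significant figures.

Step 1: 1.2 mL + 22.8 mL = 24 mL total → factor 24/1.2 = 20
Step 2: 200 μL + 800 μL = 1000 μL total → factor 1000/200 = 5
Step 3: 20-fold → factor 20
Step 4: 20 μL + 280 μL = 300 μL total → factor 300/20 = 15
Overall dilution factor = 20 × 5 × 20 × 15 = 30000

3.00 × 10^4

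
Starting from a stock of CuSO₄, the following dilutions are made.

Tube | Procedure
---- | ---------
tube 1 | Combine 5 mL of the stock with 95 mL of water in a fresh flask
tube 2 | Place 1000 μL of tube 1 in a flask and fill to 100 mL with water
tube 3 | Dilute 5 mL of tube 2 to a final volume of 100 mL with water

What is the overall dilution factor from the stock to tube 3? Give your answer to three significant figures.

Step 1: 5 mL + 95 mL = 100 mL total → factor 100/5 = 20
Step 2: 1000 μL brought to 100 mL → factor 1 × 10^5/1000 = 100
Step 3: 5 mL brought to 100 mL → factor 100/5 = 20
Overall dilution factor = 20 × 100 × 20 = 40000

4.00 × 10^4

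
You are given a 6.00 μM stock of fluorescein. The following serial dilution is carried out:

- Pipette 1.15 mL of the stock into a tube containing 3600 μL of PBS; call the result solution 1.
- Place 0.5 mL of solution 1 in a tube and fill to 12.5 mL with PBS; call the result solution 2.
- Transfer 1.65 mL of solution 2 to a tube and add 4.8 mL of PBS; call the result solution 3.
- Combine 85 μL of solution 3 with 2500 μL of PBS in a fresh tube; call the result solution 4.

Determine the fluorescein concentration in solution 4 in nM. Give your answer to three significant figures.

Step 1: 1.15 mL + 3600 μL = 4.75 mL total → factor 4.75/1.15 = 4.1304
Step 2: 0.5 mL brought to 12.5 mL → factor 12.5/0.5 = 25
Step 3: 1.65 mL + 4.8 mL = 6.45 mL total → factor 6.45/1.65 = 3.9091
Step 4: 85 μL + 2500 μL = 2585 μL total → factor 2585/85 = 30.412
Overall dilution factor = 4.1304 × 25 × 3.9091 × 30.412 = 12276
Final = 6.00 μM / 12276 = 0.0004888 μM = 0.489 nM

0.489 nM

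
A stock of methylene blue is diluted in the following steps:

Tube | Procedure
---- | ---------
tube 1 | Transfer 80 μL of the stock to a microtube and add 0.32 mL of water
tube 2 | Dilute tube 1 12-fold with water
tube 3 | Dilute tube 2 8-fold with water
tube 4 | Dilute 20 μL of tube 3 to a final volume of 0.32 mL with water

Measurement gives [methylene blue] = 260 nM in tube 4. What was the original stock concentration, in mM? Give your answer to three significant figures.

2.00 mM

Step 1: 80 μL + 0.32 mL = 400 μL total → factor 400/80 = 5
Step 2: 12-fold → factor 12
Step 3: 8-fold → factor 8
Step 4: 20 μL brought to 0.32 mL → factor 320/20 = 16
Overall dilution factor = 5 × 12 × 8 × 16 = 7680
Stock = 260 nM × 7680 = 1.997 × 10^6 nM = 2.00 mM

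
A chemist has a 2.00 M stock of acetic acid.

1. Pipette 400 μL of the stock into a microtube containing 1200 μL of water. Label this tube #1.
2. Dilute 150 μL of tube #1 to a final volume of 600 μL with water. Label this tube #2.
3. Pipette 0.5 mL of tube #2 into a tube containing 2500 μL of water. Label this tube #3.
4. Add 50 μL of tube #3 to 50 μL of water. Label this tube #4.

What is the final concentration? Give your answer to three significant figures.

0.0104 M

Step 1: 400 μL + 1200 μL = 1600 μL total → factor 1600/400 = 4
Step 2: 150 μL brought to 600 μL → factor 600/150 = 4
Step 3: 0.5 mL + 2500 μL = 3 mL total → factor 3/0.5 = 6
Step 4: 50 μL + 50 μL = 100 μL total → factor 100/50 = 2
Overall dilution factor = 4 × 4 × 6 × 2 = 192
Final = 2.00 M / 192 = 0.0104 M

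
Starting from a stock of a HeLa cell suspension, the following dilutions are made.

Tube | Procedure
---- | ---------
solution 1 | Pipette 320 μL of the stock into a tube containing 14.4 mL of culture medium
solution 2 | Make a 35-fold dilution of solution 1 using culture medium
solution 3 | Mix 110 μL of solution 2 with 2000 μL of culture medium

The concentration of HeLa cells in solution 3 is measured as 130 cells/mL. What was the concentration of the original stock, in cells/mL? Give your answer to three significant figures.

4.01 × 10^6 cells/mL

Step 1: 320 μL + 14.4 mL = 14720 μL total → factor 14720/320 = 46
Step 2: 35-fold → factor 35
Step 3: 110 μL + 2000 μL = 2110 μL total → factor 2110/110 = 19.182
Overall dilution factor = 46 × 35 × 19.182 = 30883
Stock = 130 cells/mL × 30883 = 4.01 × 10^6 cells/mL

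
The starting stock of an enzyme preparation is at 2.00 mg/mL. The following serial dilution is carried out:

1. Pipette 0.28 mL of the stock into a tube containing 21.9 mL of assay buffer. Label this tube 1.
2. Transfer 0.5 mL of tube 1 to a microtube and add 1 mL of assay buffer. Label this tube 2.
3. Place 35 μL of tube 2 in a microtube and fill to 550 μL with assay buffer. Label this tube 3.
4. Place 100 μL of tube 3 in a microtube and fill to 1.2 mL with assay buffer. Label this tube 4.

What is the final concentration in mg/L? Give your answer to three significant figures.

Step 1: 0.28 mL + 21.9 mL = 22.18 mL total → factor 22.18/0.28 = 79.214
Step 2: 0.5 mL + 1 mL = 1.5 mL total → factor 1.5/0.5 = 3
Step 3: 35 μL brought to 550 μL → factor 550/35 = 15.714
Step 4: 100 μL brought to 1.2 mL → factor 1200/100 = 12
Overall dilution factor = 79.214 × 3 × 15.714 × 12 = 44813
Final = 2.00 mg/mL / 44813 = 4.463 × 10^-5 mg/mL = 0.0446 mg/L

0.0446 mg/L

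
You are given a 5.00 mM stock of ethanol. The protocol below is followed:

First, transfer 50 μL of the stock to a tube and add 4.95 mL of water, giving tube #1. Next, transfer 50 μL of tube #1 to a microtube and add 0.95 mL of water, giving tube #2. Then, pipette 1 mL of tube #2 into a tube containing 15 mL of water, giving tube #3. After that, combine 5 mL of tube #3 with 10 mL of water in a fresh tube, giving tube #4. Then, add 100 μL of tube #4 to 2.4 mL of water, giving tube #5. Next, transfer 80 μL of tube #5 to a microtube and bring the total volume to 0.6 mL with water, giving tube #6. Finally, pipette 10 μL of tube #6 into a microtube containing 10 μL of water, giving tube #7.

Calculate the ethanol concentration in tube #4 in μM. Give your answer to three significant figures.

Step 1: 50 μL + 4.95 mL = 5000 μL total → factor 5000/50 = 100
Step 2: 50 μL + 0.95 mL = 1000 μL total → factor 1000/50 = 20
Step 3: 1 mL + 15 mL = 16 mL total → factor 16/1 = 16
Step 4: 5 mL + 10 mL = 15 mL total → factor 15/5 = 3
Dilution factor through tube #4 = 100 × 20 × 16 × 3 = 96000
[tube #4] = 5.00 mM / 96000 = 5.208 × 10^-5 mM = 0.0521 μM

0.0521 μM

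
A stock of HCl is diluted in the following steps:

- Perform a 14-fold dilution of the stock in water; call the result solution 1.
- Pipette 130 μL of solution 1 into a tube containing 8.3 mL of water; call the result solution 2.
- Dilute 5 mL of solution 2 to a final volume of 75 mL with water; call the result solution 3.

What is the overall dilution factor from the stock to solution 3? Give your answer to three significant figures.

1.36 × 10^4

Step 1: 14-fold → factor 14
Step 2: 130 μL + 8.3 mL = 8430 μL total → factor 8430/130 = 64.846
Step 3: 5 mL brought to 75 mL → factor 75/5 = 15
Overall dilution factor = 14 × 64.846 × 15 = 13618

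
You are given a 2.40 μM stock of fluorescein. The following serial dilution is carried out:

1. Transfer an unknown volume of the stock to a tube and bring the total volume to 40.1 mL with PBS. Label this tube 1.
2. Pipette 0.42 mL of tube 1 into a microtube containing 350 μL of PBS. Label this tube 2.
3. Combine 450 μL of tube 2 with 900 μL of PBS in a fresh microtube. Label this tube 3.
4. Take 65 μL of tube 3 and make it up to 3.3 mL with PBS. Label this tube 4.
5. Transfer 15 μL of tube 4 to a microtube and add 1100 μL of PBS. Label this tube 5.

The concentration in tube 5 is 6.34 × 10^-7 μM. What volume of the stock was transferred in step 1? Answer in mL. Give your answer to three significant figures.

Step 1: v brought to 40.1 mL → factor = 40.1 mL/v
Step 2: 0.42 mL + 350 μL = 0.77 mL total → factor 0.77/0.42 = 1.8333
Step 3: 450 μL + 900 μL = 1350 μL total → factor 1350/450 = 3
Step 4: 65 μL brought to 3.3 mL → factor 3300/65 = 50.769
Step 5: 15 μL + 1100 μL = 1115 μL total → factor 1115/15 = 74.333
Product of known-step factors = 20756
Overall factor = 2.40 μM / (6.34 × 10^-7 μM) = 3.7855 × 10^6
Step-1 factor = 3.7855 × 10^6 / 20756 = 182.38
v = 40.1 mL / 182.38 = 0.220 mL

0.220 mL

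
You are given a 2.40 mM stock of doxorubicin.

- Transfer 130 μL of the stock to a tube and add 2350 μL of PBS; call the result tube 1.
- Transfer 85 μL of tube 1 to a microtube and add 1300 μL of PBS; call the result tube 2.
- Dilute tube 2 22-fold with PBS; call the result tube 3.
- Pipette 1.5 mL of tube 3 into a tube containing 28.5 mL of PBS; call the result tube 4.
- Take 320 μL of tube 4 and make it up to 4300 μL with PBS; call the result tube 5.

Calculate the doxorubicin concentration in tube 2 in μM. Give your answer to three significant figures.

7.72 μM

Step 1: 130 μL + 2350 μL = 2480 μL total → factor 2480/130 = 19.077
Step 2: 85 μL + 1300 μL = 1385 μL total → factor 1385/85 = 16.294
Dilution factor through tube 2 = 19.077 × 16.294 = 310.84
[tube 2] = 2.40 mM / 310.84 = 0.007721 mM = 7.72 μM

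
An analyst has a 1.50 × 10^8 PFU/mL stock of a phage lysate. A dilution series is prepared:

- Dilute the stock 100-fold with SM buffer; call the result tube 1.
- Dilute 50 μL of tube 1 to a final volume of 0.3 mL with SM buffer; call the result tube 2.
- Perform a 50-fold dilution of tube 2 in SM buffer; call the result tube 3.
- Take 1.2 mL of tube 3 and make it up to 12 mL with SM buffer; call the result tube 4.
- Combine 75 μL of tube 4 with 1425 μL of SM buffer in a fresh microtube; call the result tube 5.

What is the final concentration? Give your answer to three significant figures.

25.0 PFU/mL

Step 1: 100-fold → factor 100
Step 2: 50 μL brought to 0.3 mL → factor 300/50 = 6
Step 3: 50-fold → factor 50
Step 4: 1.2 mL brought to 12 mL → factor 12/1.2 = 10
Step 5: 75 μL + 1425 μL = 1500 μL total → factor 1500/75 = 20
Overall dilution factor = 100 × 6 × 50 × 10 × 20 = 6 × 10^6
Final = 1.50 × 10^8 PFU/mL / 6 × 10^6 = 25.0 PFU/mL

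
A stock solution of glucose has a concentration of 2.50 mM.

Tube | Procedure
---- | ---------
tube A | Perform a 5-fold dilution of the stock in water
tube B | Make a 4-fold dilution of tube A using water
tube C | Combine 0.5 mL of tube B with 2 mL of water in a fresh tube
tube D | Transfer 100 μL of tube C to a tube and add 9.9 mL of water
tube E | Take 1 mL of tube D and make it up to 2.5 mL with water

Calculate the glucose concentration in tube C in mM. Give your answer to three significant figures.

0.0250 mM

Step 1: 5-fold → factor 5
Step 2: 4-fold → factor 4
Step 3: 0.5 mL + 2 mL = 2.5 mL total → factor 2.5/0.5 = 5
Dilution factor through tube C = 5 × 4 × 5 = 100
[tube C] = 2.50 mM / 100 = 0.0250 mM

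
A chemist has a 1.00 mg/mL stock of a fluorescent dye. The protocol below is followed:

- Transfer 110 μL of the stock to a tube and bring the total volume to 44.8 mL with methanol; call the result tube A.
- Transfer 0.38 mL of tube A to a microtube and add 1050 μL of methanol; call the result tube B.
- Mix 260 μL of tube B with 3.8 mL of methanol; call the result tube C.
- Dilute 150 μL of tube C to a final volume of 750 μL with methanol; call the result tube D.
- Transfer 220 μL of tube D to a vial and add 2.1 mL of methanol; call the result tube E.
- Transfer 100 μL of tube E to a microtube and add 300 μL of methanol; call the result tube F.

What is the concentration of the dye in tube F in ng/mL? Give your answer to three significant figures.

Step 1: 110 μL brought to 44.8 mL → factor 44800/110 = 407.27
Step 2: 0.38 mL + 1050 μL = 1.43 mL total → factor 1.43/0.38 = 3.7632
Step 3: 260 μL + 3.8 mL = 4060 μL total → factor 4060/260 = 15.615
Step 4: 150 μL brought to 750 μL → factor 750/150 = 5
Step 5: 220 μL + 2.1 mL = 2320 μL total → factor 2320/220 = 10.545
Step 6: 100 μL + 300 μL = 400 μL total → factor 400/100 = 4
Overall dilution factor = 407.27 × 3.7632 × 15.615 × 5 × 10.545 × 4 = 5.0476 × 10^6
Final = 1.00 mg/mL / 5.0476 × 10^6 = 1.981 × 10^-7 mg/mL = 0.198 ng/mL

0.198 ng/mL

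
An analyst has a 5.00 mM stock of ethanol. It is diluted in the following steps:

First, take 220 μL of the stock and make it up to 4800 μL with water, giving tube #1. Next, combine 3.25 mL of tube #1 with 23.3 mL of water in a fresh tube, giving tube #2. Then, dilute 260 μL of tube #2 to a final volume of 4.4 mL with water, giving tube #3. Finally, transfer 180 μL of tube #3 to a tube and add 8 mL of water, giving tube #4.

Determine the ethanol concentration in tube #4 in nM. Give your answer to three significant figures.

Step 1: 220 μL brought to 4800 μL → factor 4800/220 = 21.818
Step 2: 3.25 mL + 23.3 mL = 26.55 mL total → factor 26.55/3.25 = 8.1692
Step 3: 260 μL brought to 4.4 mL → factor 4400/260 = 16.923
Step 4: 180 μL + 8 mL = 8180 μL total → factor 8180/180 = 45.444
Overall dilution factor = 21.818 × 8.1692 × 16.923 × 45.444 = 1.3708 × 10^5
Final = 5.00 mM / 1.3708 × 10^5 = 3.648 × 10^-5 mM = 36.5 nM

36.5 nM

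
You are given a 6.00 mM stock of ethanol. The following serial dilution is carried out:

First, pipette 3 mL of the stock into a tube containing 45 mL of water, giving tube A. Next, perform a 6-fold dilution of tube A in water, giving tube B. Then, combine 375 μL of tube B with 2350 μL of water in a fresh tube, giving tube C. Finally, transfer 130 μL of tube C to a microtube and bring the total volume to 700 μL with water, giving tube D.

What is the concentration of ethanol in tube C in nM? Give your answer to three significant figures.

Step 1: 3 mL + 45 mL = 48 mL total → factor 48/3 = 16
Step 2: 6-fold → factor 6
Step 3: 375 μL + 2350 μL = 2725 μL total → factor 2725/375 = 7.2667
Dilution factor through tube C = 16 × 6 × 7.2667 = 697.6
[tube C] = 6.00 mM / 697.6 = 0.008601 mM = 8.60 × 10^3 nM

8.60 × 10^3 nM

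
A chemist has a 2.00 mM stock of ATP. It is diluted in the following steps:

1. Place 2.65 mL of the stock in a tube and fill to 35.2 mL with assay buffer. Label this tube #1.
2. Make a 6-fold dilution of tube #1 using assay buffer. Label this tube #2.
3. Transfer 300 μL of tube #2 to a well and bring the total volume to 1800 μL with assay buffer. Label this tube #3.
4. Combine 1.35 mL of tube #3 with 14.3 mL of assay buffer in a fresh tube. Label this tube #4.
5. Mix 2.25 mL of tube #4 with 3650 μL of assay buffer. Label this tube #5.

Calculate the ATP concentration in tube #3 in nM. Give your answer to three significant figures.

4.18 × 10^3 nM

Step 1: 2.65 mL brought to 35.2 mL → factor 35.2/2.65 = 13.283
Step 2: 6-fold → factor 6
Step 3: 300 μL brought to 1800 μL → factor 1800/300 = 6
Dilution factor through tube #3 = 13.283 × 6 × 6 = 478.19
[tube #3] = 2.00 mM / 478.19 = 0.004182 mM = 4.18 × 10^3 nM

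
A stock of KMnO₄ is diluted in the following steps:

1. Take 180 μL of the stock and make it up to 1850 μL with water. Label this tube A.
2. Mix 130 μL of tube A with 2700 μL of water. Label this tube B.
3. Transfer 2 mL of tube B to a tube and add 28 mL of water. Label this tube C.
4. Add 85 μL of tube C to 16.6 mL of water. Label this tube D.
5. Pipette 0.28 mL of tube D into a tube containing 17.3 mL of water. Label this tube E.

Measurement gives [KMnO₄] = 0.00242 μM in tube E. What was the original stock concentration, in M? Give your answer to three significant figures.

Step 1: 180 μL brought to 1850 μL → factor 1850/180 = 10.278
Step 2: 130 μL + 2700 μL = 2830 μL total → factor 2830/130 = 21.769
Step 3: 2 mL + 28 mL = 30 mL total → factor 30/2 = 15
Step 4: 85 μL + 16.6 mL = 16685 μL total → factor 16685/85 = 196.29
Step 5: 0.28 mL + 17.3 mL = 17.58 mL total → factor 17.58/0.28 = 62.786
Overall dilution factor = 10.278 × 21.769 × 15 × 196.29 × 62.786 = 4.1362 × 10^7
Stock = 0.00242 μM × 4.1362 × 10^7 = 1.001 × 10^5 μM = 0.100 M

0.100 M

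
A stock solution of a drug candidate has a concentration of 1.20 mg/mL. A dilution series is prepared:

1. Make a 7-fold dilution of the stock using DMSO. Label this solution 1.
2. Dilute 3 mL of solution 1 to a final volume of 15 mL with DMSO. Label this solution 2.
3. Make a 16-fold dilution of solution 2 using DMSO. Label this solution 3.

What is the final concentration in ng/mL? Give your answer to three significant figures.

Step 1: 7-fold → factor 7
Step 2: 3 mL brought to 15 mL → factor 15/3 = 5
Step 3: 16-fold → factor 16
Overall dilution factor = 7 × 5 × 16 = 560
Final = 1.20 mg/mL / 560 = 0.002143 mg/mL = 2.14 × 10^3 ng/mL

2.14 × 10^3 ng/mL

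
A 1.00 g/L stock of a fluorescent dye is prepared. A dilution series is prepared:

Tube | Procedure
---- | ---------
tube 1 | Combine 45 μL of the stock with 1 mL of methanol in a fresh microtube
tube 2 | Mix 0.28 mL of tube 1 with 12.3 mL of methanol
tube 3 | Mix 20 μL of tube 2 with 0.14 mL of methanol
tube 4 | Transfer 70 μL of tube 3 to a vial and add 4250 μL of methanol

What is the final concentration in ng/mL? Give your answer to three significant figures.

Step 1: 45 μL + 1 mL = 1045 μL total → factor 1045/45 = 23.222
Step 2: 0.28 mL + 12.3 mL = 12.58 mL total → factor 12.58/0.28 = 44.929
Step 3: 20 μL + 0.14 mL = 160 μL total → factor 160/20 = 8
Step 4: 70 μL + 4250 μL = 4320 μL total → factor 4320/70 = 61.714
Overall dilution factor = 23.222 × 44.929 × 8 × 61.714 = 5.1511 × 10^5
Final = 1.00 g/L / 5.1511 × 10^5 = 1.941 × 10^-6 g/L = 1.94 ng/mL

1.94 ng/mL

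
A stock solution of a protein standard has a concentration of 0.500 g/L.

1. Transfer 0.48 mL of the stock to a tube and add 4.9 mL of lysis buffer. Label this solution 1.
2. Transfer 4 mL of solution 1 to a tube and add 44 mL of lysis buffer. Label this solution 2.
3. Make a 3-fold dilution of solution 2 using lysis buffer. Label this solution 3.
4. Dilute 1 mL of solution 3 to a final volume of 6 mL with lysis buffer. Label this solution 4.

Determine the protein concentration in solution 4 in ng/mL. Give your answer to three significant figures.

Step 1: 0.48 mL + 4.9 mL = 5.38 mL total → factor 5.38/0.48 = 11.208
Step 2: 4 mL + 44 mL = 48 mL total → factor 48/4 = 12
Step 3: 3-fold → factor 3
Step 4: 1 mL brought to 6 mL → factor 6/1 = 6
Overall dilution factor = 11.208 × 12 × 3 × 6 = 2421
Final = 0.500 g/L / 2421 = 0.0002065 g/L = 207 ng/mL

207 ng/mL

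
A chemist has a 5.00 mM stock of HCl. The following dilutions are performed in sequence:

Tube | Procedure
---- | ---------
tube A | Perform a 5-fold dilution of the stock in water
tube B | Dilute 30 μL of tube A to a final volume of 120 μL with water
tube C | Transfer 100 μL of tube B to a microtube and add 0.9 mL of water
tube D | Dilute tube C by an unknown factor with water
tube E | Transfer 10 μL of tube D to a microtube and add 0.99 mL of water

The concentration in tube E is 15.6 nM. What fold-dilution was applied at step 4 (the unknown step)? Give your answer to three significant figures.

16.0-fold

Step 1: 5-fold → factor 5
Step 2: 30 μL brought to 120 μL → factor 120/30 = 4
Step 3: 100 μL + 0.9 mL = 1000 μL total → factor 1000/100 = 10
Step 4: unknown factor x
Step 5: 10 μL + 0.99 mL = 1000 μL total → factor 1000/10 = 100
Product of known-step factors = 20000
Overall factor = 5.00 mM / (15.6 nM) = 3.2051 × 10^5
x = 3.2051 × 10^5 / 20000 = 16.0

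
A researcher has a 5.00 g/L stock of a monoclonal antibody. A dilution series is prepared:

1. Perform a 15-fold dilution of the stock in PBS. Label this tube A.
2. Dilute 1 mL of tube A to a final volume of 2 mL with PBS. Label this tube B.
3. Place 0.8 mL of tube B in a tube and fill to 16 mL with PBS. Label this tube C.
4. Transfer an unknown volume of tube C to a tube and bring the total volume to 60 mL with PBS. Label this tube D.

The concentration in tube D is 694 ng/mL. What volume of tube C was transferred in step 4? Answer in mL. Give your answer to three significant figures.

Step 1: 15-fold → factor 15
Step 2: 1 mL brought to 2 mL → factor 2/1 = 2
Step 3: 0.8 mL brought to 16 mL → factor 16/0.8 = 20
Step 4: v brought to 60 mL → factor = 60 mL/v
Product of known-step factors = 600
Overall factor = 5.00 g/L / (694 ng/mL) = 7204.6
Step-4 factor = 7204.6 / 600 = 12.008
v = 60 mL / 12.008 = 5.00 mL

5.00 mL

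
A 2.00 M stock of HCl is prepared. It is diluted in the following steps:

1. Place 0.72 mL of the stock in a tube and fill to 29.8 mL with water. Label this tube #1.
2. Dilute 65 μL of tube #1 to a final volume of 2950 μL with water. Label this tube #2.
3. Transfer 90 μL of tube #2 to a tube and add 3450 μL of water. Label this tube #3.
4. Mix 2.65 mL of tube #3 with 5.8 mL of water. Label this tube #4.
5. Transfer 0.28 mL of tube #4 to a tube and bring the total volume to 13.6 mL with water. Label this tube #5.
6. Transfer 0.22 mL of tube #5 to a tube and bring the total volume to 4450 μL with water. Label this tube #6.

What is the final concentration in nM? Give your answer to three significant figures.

8.64 nM

Step 1: 0.72 mL brought to 29.8 mL → factor 29.8/0.72 = 41.389
Step 2: 65 μL brought to 2950 μL → factor 2950/65 = 45.385
Step 3: 90 μL + 3450 μL = 3540 μL total → factor 3540/90 = 39.333
Step 4: 2.65 mL + 5.8 mL = 8.45 mL total → factor 8.45/2.65 = 3.1887
Step 5: 0.28 mL brought to 13.6 mL → factor 13.6/0.28 = 48.571
Step 6: 0.22 mL brought to 4450 μL → factor 4.45/0.22 = 20.227
Overall dilution factor = 41.389 × 45.385 × 39.333 × 3.1887 × 48.571 × 20.227 = 2.3146 × 10^8
Final = 2.00 M / 2.3146 × 10^8 = 8.641 × 10^-9 M = 8.64 nM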